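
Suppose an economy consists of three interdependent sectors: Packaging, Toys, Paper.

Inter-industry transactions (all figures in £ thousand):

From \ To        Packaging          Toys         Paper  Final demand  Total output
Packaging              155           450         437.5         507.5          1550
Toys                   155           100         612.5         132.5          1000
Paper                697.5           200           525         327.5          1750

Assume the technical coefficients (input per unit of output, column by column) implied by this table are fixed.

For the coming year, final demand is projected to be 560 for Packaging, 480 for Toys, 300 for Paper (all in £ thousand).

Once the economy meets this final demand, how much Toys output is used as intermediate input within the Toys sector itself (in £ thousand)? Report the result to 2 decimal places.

Technical coefficients a_ij = z_ij / X_j:
  a_11 = 155/1550 = 0.10, a_21 = 155/1550 = 0.10, a_31 = 697.5/1550 = 0.45
  a_12 = 450/1000 = 0.45, a_22 = 100/1000 = 0.10, a_32 = 200/1000 = 0.20
  a_13 = 437.5/1750 = 0.25, a_23 = 612.5/1750 = 0.35, a_33 = 525/1750 = 0.30
I − A =
  [   0.90    -0.45    -0.25]
  [  -0.10     0.90    -0.35]
  [  -0.45    -0.20     0.70]
Cofactors of I−A, C_ij = (−1)^(i+j)·(minor ij) (rows/columns in the sector order above):
  C_11 = (0.90)(0.70) − (-0.35)(-0.20) = 0.5600
  C_12 = −[(-0.10)(0.70) − (-0.35)(-0.45)] = 0.2275
  C_13 = (-0.10)(-0.20) − (0.90)(-0.45) = 0.4250
  C_21 = −[(-0.45)(0.70) − (-0.25)(-0.20)] = 0.3650
  C_22 = (0.90)(0.70) − (-0.25)(-0.45) = 0.5175
  C_23 = −[(0.90)(-0.20) − (-0.45)(-0.45)] = 0.3825
  C_31 = (-0.45)(-0.35) − (-0.25)(0.90) = 0.3825
  C_32 = −[(0.90)(-0.35) − (-0.25)(-0.10)] = 0.3400
  C_33 = (0.90)(0.90) − (-0.45)(-0.10) = 0.7650
det(I−A) = Σ_j (I−A)_1j·C_1j = (0.90)(0.5600) + (-0.45)(0.2275) + (-0.25)(0.4250) = 0.295375
adj(I−A) = Cᵀ =
  [ 0.5600   0.3650   0.3825]
  [ 0.2275   0.5175   0.3400]
  [ 0.4250   0.3825   0.7650]
(I − A)⁻¹ = adj(I−A) / det(I−A) ≈
  [   1.8959     1.2357     1.2950]
  [   0.7702     1.7520     1.1511]
  [   1.4388     1.2950     2.5899]
First solve x = (I − A)⁻¹ d = adj(I−A)·d / det(I−A); in particular x_2 = (0.2275·560 + 0.5175·480 + 0.3400·300) / 0.295375 = 477.80 / 0.295375 ≈ 1617.6047.
Intermediate flow from 2 to 2: z_22 = a_22 · x_2 = 0.10 × 477.80 / 0.295375 = 47.78 / 0.295375 ≈ 161.76.

z_22 = 161.76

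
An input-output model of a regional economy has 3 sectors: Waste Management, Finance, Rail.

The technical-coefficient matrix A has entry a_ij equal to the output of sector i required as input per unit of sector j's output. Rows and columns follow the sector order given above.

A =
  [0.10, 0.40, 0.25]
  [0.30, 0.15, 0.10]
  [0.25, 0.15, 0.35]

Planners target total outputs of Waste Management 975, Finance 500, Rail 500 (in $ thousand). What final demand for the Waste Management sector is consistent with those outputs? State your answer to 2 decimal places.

I − A =
  [   0.90    -0.40    -0.25]
  [  -0.30     0.85    -0.10]
  [  -0.25    -0.15     0.65]
d = (I − A) x:
  d_1 = (+0.90)·975 + (-0.40)·500 + (-0.25)·500 = 552.50
  d_2 = (-0.30)·975 + (+0.85)·500 + (-0.10)·500 = 82.50
  d_3 = (-0.25)·975 + (-0.15)·500 + (+0.65)·500 = 6.25

d_1 = 552.50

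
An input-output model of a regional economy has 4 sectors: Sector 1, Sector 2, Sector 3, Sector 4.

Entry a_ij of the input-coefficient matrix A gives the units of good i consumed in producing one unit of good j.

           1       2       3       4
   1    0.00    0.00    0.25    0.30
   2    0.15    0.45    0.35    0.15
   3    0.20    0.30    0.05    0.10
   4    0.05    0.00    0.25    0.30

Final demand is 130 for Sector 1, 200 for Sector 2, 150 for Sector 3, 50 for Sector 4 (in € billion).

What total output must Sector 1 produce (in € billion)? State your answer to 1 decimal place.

I − A =
  [   1.00     0.00    -0.25    -0.30]
  [  -0.15     0.55    -0.35    -0.15]
  [  -0.20    -0.30     0.95    -0.10]
  [  -0.05     0.00    -0.25     0.70]
Compute the cofactors C_ij = (−1)^(i+j)·(3×3 minor ij) of I−A; the adjugate is their transpose:
adj(I−A) = Cᵀ =
  [ 0.267250   0.075000   0.137500   0.150250]
  [ 0.161375   0.574500   0.316625   0.237500]
  [ 0.113500   0.205500   0.376750   0.146500]
  [ 0.059625   0.078750   0.144375   0.378750]
det(I−A) = Σ_j (I−A)_1j·C_1j = (1.00)(0.267250) + (0.00)(0.161375) + (-0.25)(0.113500) + (-0.30)(0.059625) = 0.2209875
(I − A)⁻¹ = adj(I−A) / det(I−A) ≈
  [   1.2093     0.3394     0.6222     0.6799]
  [   0.7302     2.5997     1.4328     1.0747]
  [   0.5136     0.9299     1.7048     0.6629]
  [   0.2698     0.3564     0.6533     1.7139]
x = (I − A)⁻¹ d = adj(I−A)·d / det(I−A), with det(I−A) = 0.2209875:
  x_1 = (0.267250·130 + 0.075000·200 + 0.137500·150 + 0.150250·50) / 0.2209875 = 77.88 / 0.2209875 ≈ 352.4
  x_2 = (0.161375·130 + 0.574500·200 + 0.316625·150 + 0.237500·50) / 0.2209875 = 195.2475 / 0.2209875 ≈ 883.5
  x_3 = (0.113500·130 + 0.205500·200 + 0.376750·150 + 0.146500·50) / 0.2209875 = 119.6925 / 0.2209875 ≈ 541.6
  x_4 = (0.059625·130 + 0.078750·200 + 0.144375·150 + 0.378750·50) / 0.2209875 = 64.095 / 0.2209875 ≈ 290.0

x_1 = 352.4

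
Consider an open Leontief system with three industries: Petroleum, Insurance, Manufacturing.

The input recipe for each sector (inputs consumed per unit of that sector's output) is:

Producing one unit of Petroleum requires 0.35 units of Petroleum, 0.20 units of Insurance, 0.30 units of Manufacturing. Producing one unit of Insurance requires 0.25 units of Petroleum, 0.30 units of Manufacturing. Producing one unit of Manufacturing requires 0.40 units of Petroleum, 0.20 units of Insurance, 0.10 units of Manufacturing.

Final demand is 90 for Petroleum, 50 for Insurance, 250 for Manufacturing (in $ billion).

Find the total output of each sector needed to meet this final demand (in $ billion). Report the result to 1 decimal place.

I − A =
  [   0.65    -0.25    -0.40]
  [  -0.20     1.00    -0.20]
  [  -0.30    -0.30     0.90]
Cofactors of I−A, C_ij = (−1)^(i+j)·(minor ij) (rows/columns in the sector order above):
  C_11 = (1.00)(0.90) − (-0.20)(-0.30) = 0.8400
  C_12 = −[(-0.20)(0.90) − (-0.20)(-0.30)] = 0.2400
  C_13 = (-0.20)(-0.30) − (1.00)(-0.30) = 0.3600
  C_21 = −[(-0.25)(0.90) − (-0.40)(-0.30)] = 0.3450
  C_22 = (0.65)(0.90) − (-0.40)(-0.30) = 0.4650
  C_23 = −[(0.65)(-0.30) − (-0.25)(-0.30)] = 0.2700
  C_31 = (-0.25)(-0.20) − (-0.40)(1.00) = 0.4500
  C_32 = −[(0.65)(-0.20) − (-0.40)(-0.20)] = 0.2100
  C_33 = (0.65)(1.00) − (-0.25)(-0.20) = 0.6000
det(I−A) = Σ_j (I−A)_1j·C_1j = (0.65)(0.8400) + (-0.25)(0.2400) + (-0.40)(0.3600) = 0.3420
adj(I−A) = Cᵀ =
  [ 0.8400   0.3450   0.4500]
  [ 0.2400   0.4650   0.2100]
  [ 0.3600   0.2700   0.6000]
(I − A)⁻¹ = adj(I−A) / det(I−A) ≈
  [   2.4561     1.0088     1.3158]
  [   0.7018     1.3596     0.6140]
  [   1.0526     0.7895     1.7544]
x = (I − A)⁻¹ d = adj(I−A)·d / det(I−A), with det(I−A) = 0.3420:
  x_P = (0.8400·90 + 0.3450·50 + 0.4500·250) / 0.3420 = 205.35 / 0.3420 ≈ 600.4
  x_I = (0.2400·90 + 0.4650·50 + 0.2100·250) / 0.3420 = 97.35 / 0.3420 ≈ 284.6
  x_M = (0.3600·90 + 0.2700·50 + 0.6000·250) / 0.3420 = 195.90 / 0.3420 ≈ 572.8

x_P = 600.4, x_I = 284.6, x_M = 572.8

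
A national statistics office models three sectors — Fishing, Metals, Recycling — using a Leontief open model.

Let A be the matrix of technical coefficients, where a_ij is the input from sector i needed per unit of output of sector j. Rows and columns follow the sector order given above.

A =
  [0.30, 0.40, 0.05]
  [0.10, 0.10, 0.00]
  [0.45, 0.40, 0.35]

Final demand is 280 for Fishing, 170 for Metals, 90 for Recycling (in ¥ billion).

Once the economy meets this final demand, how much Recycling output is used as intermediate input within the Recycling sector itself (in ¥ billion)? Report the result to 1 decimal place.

I − A =
  [   0.70    -0.40    -0.05]
  [  -0.10     0.90     0.00]
  [  -0.45    -0.40     0.65]
Cofactors of I−A, C_ij = (−1)^(i+j)·(minor ij) (rows/columns in the sector order above):
  C_11 = (0.90)(0.65) − (0.00)(-0.40) = 0.5850
  C_12 = −[(-0.10)(0.65) − (0.00)(-0.45)] = 0.0650
  C_13 = (-0.10)(-0.40) − (0.90)(-0.45) = 0.4450
  C_21 = −[(-0.40)(0.65) − (-0.05)(-0.40)] = 0.2800
  C_22 = (0.70)(0.65) − (-0.05)(-0.45) = 0.4325
  C_23 = −[(0.70)(-0.40) − (-0.40)(-0.45)] = 0.4600
  C_31 = (-0.40)(0.00) − (-0.05)(0.90) = 0.0450
  C_32 = −[(0.70)(0.00) − (-0.05)(-0.10)] = 0.0050
  C_33 = (0.70)(0.90) − (-0.40)(-0.10) = 0.5900
det(I−A) = Σ_j (I−A)_1j·C_1j = (0.70)(0.5850) + (-0.40)(0.0650) + (-0.05)(0.4450) = 0.36125
adj(I−A) = Cᵀ =
  [ 0.5850   0.2800   0.0450]
  [ 0.0650   0.4325   0.0050]
  [ 0.4450   0.4600   0.5900]
(I − A)⁻¹ = adj(I−A) / det(I−A) ≈
  [   1.6194     0.7751     0.1246]
  [   0.1799     1.1972     0.0138]
  [   1.2318     1.2734     1.6332]
First solve x = (I − A)⁻¹ d = adj(I−A)·d / det(I−A); in particular x_R = (0.4450·280 + 0.4600·170 + 0.5900·90) / 0.36125 = 255.90 / 0.36125 ≈ 708.374.
Intermediate flow from R to R: z_RR = a_RR · x_R = 0.35 × 255.90 / 0.36125 = 89.565 / 0.36125 ≈ 247.9.

z_RR = 247.9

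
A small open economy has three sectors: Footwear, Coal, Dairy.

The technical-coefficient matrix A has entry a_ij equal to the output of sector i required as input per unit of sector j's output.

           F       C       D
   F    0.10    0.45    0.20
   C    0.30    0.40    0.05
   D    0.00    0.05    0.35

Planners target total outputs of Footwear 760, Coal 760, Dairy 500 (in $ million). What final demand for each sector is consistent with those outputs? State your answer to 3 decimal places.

I − A =
  [   0.90    -0.45    -0.20]
  [  -0.30     0.60    -0.05]
  [   0.00    -0.05     0.65]
d = (I − A) x:
  d_F = (+0.90)·760 + (-0.45)·760 + (-0.20)·500 = 242.000
  d_C = (-0.30)·760 + (+0.60)·760 + (-0.05)·500 = 203.000
  d_D = (+0.00)·760 + (-0.05)·760 + (+0.65)·500 = 287.000

d_F = 242.000, d_C = 203.000, d_D = 287.000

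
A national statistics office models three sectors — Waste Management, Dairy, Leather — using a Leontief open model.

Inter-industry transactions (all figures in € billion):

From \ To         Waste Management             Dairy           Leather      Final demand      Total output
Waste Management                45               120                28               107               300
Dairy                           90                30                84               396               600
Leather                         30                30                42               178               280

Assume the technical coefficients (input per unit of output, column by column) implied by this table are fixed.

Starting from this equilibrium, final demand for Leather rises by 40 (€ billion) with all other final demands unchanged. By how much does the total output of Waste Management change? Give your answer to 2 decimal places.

Technical coefficients a_ij = z_ij / X_j:
  a_WW = 45/300 = 0.15, a_DW = 90/300 = 0.30, a_LW = 30/300 = 0.10
  a_WD = 120/600 = 0.20, a_DD = 30/600 = 0.05, a_LD = 30/600 = 0.05
  a_WL = 28/280 = 0.10, a_DL = 84/280 = 0.30, a_LL = 42/280 = 0.15
I − A =
  [   0.85    -0.20    -0.10]
  [  -0.30     0.95    -0.30]
  [  -0.10    -0.05     0.85]
Cofactors of I−A, C_ij = (−1)^(i+j)·(minor ij) (rows/columns in the sector order above):
  C_11 = (0.95)(0.85) − (-0.30)(-0.05) = 0.7925
  C_12 = −[(-0.30)(0.85) − (-0.30)(-0.10)] = 0.2850
  C_13 = (-0.30)(-0.05) − (0.95)(-0.10) = 0.1100
  C_21 = −[(-0.20)(0.85) − (-0.10)(-0.05)] = 0.1750
  C_22 = (0.85)(0.85) − (-0.10)(-0.10) = 0.7125
  C_23 = −[(0.85)(-0.05) − (-0.20)(-0.10)] = 0.0625
  C_31 = (-0.20)(-0.30) − (-0.10)(0.95) = 0.1550
  C_32 = −[(0.85)(-0.30) − (-0.10)(-0.30)] = 0.2850
  C_33 = (0.85)(0.95) − (-0.20)(-0.30) = 0.7475
det(I−A) = Σ_j (I−A)_1j·C_1j = (0.85)(0.7925) + (-0.20)(0.2850) + (-0.10)(0.1100) = 0.605625
adj(I−A) = Cᵀ =
  [ 0.7925   0.1750   0.1550]
  [ 0.2850   0.7125   0.2850]
  [ 0.1100   0.0625   0.7475]
(I − A)⁻¹ = adj(I−A) / det(I−A) ≈
  [   1.3086     0.2890     0.2559]
  [   0.4706     1.1765     0.4706]
  [   0.1816     0.1032     1.2343]
Δx = (I − A)⁻¹ Δd with Δd having +40 in the Leather component and 0 elsewhere.
So Δx_W = L_WL · (+40), where L_WL = adj(I−A)_WL / det(I−A) = 0.1550 / 0.605625.
Δx_W = 0.1550 × (+40) / 0.605625 = 6.20 / 0.605625 ≈ 10.24.

Δx_W = 10.24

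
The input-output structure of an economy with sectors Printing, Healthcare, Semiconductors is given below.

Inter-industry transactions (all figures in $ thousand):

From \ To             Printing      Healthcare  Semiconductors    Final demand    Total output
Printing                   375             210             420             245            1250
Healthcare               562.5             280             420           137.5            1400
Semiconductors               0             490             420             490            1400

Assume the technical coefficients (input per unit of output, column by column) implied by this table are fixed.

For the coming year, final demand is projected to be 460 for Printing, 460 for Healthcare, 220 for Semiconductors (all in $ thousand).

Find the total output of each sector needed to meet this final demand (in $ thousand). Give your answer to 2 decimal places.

Technical coefficients a_ij = z_ij / X_j:
  a_11 = 375/1250 = 0.30, a_21 = 562.5/1250 = 0.45, a_31 = 0/1250 = 0.00
  a_12 = 210/1400 = 0.15, a_22 = 280/1400 = 0.20, a_32 = 490/1400 = 0.35
  a_13 = 420/1400 = 0.30, a_23 = 420/1400 = 0.30, a_33 = 420/1400 = 0.30
I − A =
  [   0.70    -0.15    -0.30]
  [  -0.45     0.80    -0.30]
  [   0.00    -0.35     0.70]
Cofactors of I−A, C_ij = (−1)^(i+j)·(minor ij) (rows/columns in the sector order above):
  C_11 = (0.80)(0.70) − (-0.30)(-0.35) = 0.4550
  C_12 = −[(-0.45)(0.70) − (-0.30)(0.00)] = 0.3150
  C_13 = (-0.45)(-0.35) − (0.80)(0.00) = 0.1575
  C_21 = −[(-0.15)(0.70) − (-0.30)(-0.35)] = 0.2100
  C_22 = (0.70)(0.70) − (-0.30)(0.00) = 0.4900
  C_23 = −[(0.70)(-0.35) − (-0.15)(0.00)] = 0.2450
  C_31 = (-0.15)(-0.30) − (-0.30)(0.80) = 0.2850
  C_32 = −[(0.70)(-0.30) − (-0.30)(-0.45)] = 0.3450
  C_33 = (0.70)(0.80) − (-0.15)(-0.45) = 0.4925
det(I−A) = Σ_j (I−A)_1j·C_1j = (0.70)(0.4550) + (-0.15)(0.3150) + (-0.30)(0.1575) = 0.2240
adj(I−A) = Cᵀ =
  [ 0.4550   0.2100   0.2850]
  [ 0.3150   0.4900   0.3450]
  [ 0.1575   0.2450   0.4925]
(I − A)⁻¹ = adj(I−A) / det(I−A) ≈
  [   2.0313     0.9375     1.2723]
  [   1.4063     2.1875     1.5402]
  [   0.7031     1.0938     2.1987]
x = (I − A)⁻¹ d = adj(I−A)·d / det(I−A), with det(I−A) = 0.2240:
  x_1 = (0.4550·460 + 0.2100·460 + 0.2850·220) / 0.2240 = 368.60 / 0.2240 ≈ 1645.54
  x_2 = (0.3150·460 + 0.4900·460 + 0.3450·220) / 0.2240 = 446.20 / 0.2240 ≈ 1991.96
  x_3 = (0.1575·460 + 0.2450·460 + 0.4925·220) / 0.2240 = 293.50 / 0.2240 ≈ 1310.27

x_1 = 1645.54, x_2 = 1991.96, x_3 = 1310.27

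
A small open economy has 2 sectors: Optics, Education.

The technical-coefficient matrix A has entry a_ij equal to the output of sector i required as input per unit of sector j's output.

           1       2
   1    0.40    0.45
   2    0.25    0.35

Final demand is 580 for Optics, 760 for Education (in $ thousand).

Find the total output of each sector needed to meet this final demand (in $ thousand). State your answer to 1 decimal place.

x_1 = 2591.0, x_2 = 2165.8

I − A =
  [   0.60    -0.45]
  [  -0.25     0.65]
det(I−A) = (0.60)(0.65) − (-0.45)(-0.25) = 0.2775
adj(I−A) = [[0.65, 0.45], [0.25, 0.60]]
(I − A)⁻¹ = adj(I−A) / det(I−A) ≈
  [   2.3423     1.6216]
  [   0.9009     2.1622]
x = (I − A)⁻¹ d = adj(I−A)·d / det(I−A), with det(I−A) = 0.2775:
  x_1 = (0.65·580 + 0.45·760) / 0.2775 = 719.00 / 0.2775 ≈ 2591.0
  x_2 = (0.25·580 + 0.60·760) / 0.2775 = 601.00 / 0.2775 ≈ 2165.8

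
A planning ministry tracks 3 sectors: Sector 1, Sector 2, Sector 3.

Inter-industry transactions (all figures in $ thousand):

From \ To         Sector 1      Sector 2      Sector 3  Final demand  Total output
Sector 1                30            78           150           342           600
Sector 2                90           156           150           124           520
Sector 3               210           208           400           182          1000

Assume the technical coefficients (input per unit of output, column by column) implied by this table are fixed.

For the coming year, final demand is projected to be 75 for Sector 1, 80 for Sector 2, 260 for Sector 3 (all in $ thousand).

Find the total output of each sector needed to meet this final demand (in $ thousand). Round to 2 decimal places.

x_1 = 262.48, x_2 = 345.57, x_3 = 816.83

Technical coefficients a_ij = z_ij / X_j:
  a_11 = 30/600 = 0.05, a_21 = 90/600 = 0.15, a_31 = 210/600 = 0.35
  a_12 = 78/520 = 0.15, a_22 = 156/520 = 0.30, a_32 = 208/520 = 0.40
  a_13 = 150/1000 = 0.15, a_23 = 150/1000 = 0.15, a_33 = 400/1000 = 0.40
I − A =
  [   0.95    -0.15    -0.15]
  [  -0.15     0.70    -0.15]
  [  -0.35    -0.40     0.60]
Cofactors of I−A, C_ij = (−1)^(i+j)·(minor ij) (rows/columns in the sector order above):
  C_11 = (0.70)(0.60) − (-0.15)(-0.40) = 0.3600
  C_12 = −[(-0.15)(0.60) − (-0.15)(-0.35)] = 0.1425
  C_13 = (-0.15)(-0.40) − (0.70)(-0.35) = 0.3050
  C_21 = −[(-0.15)(0.60) − (-0.15)(-0.40)] = 0.1500
  C_22 = (0.95)(0.60) − (-0.15)(-0.35) = 0.5175
  C_23 = −[(0.95)(-0.40) − (-0.15)(-0.35)] = 0.4325
  C_31 = (-0.15)(-0.15) − (-0.15)(0.70) = 0.1275
  C_32 = −[(0.95)(-0.15) − (-0.15)(-0.15)] = 0.1650
  C_33 = (0.95)(0.70) − (-0.15)(-0.15) = 0.6425
det(I−A) = Σ_j (I−A)_1j·C_1j = (0.95)(0.3600) + (-0.15)(0.1425) + (-0.15)(0.3050) = 0.274875
adj(I−A) = Cᵀ =
  [ 0.3600   0.1500   0.1275]
  [ 0.1425   0.5175   0.1650]
  [ 0.3050   0.4325   0.6425]
(I − A)⁻¹ = adj(I−A) / det(I−A) ≈
  [   1.3097     0.5457     0.4638]
  [   0.5184     1.8827     0.6003]
  [   1.1096     1.5734     2.3374]
x = (I − A)⁻¹ d = adj(I−A)·d / det(I−A), with det(I−A) = 0.274875:
  x_1 = (0.3600·75 + 0.1500·80 + 0.1275·260) / 0.274875 = 72.15 / 0.274875 ≈ 262.48
  x_2 = (0.1425·75 + 0.5175·80 + 0.1650·260) / 0.274875 = 94.9875 / 0.274875 ≈ 345.57
  x_3 = (0.3050·75 + 0.4325·80 + 0.6425·260) / 0.274875 = 224.525 / 0.274875 ≈ 816.83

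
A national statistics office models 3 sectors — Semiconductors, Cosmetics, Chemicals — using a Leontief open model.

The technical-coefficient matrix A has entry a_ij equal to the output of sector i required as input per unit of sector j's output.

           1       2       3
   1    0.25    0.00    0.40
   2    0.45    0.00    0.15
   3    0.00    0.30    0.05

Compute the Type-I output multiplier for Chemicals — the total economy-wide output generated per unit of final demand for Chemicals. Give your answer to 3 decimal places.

m_3 = 2.309

I − A =
  [   0.75     0.00    -0.40]
  [  -0.45     1.00    -0.15]
  [   0.00    -0.30     0.95]
Cofactors of I−A, C_ij = (−1)^(i+j)·(minor ij) (rows/columns in the sector order above):
  C_11 = (1.00)(0.95) − (-0.15)(-0.30) = 0.9050
  C_12 = −[(-0.45)(0.95) − (-0.15)(0.00)] = 0.4275
  C_13 = (-0.45)(-0.30) − (1.00)(0.00) = 0.1350
  C_21 = −[(0.00)(0.95) − (-0.40)(-0.30)] = 0.1200
  C_22 = (0.75)(0.95) − (-0.40)(0.00) = 0.7125
  C_23 = −[(0.75)(-0.30) − (0.00)(0.00)] = 0.2250
  C_31 = (0.00)(-0.15) − (-0.40)(1.00) = 0.4000
  C_32 = −[(0.75)(-0.15) − (-0.40)(-0.45)] = 0.2925
  C_33 = (0.75)(1.00) − (0.00)(-0.45) = 0.7500
det(I−A) = Σ_j (I−A)_1j·C_1j = (0.75)(0.9050) + (0.00)(0.4275) + (-0.40)(0.1350) = 0.62475
adj(I−A) = Cᵀ =
  [ 0.9050   0.1200   0.4000]
  [ 0.4275   0.7125   0.2925]
  [ 0.1350   0.2250   0.7500]
(I − A)⁻¹ = adj(I−A) / det(I−A) ≈
  [   1.4486     0.1921     0.6403]
  [   0.6843     1.1405     0.4682]
  [   0.2161     0.3601     1.2005]
The output multiplier for sector j is the column-j sum of the Leontief inverse (I − A)⁻¹ = adj(I−A) / det(I−A).
Column 3 of adj(I−A): (0.4000, 0.2925, 0.7500); det(I−A) = 0.62475.
m_3 = (0.4000 + 0.2925 + 0.7500) / 0.62475 = 1.4425 / 0.62475 ≈ 2.309.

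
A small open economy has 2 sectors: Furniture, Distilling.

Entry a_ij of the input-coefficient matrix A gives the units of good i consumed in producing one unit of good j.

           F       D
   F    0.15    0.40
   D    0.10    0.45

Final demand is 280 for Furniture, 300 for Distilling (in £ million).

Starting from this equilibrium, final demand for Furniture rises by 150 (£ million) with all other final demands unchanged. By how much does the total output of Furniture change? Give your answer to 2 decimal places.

Δx_F = 192.98

I − A =
  [   0.85    -0.40]
  [  -0.10     0.55]
det(I−A) = (0.85)(0.55) − (-0.40)(-0.10) = 0.4275
adj(I−A) = [[0.55, 0.40], [0.10, 0.85]]
(I − A)⁻¹ = adj(I−A) / det(I−A) ≈
  [   1.2865     0.9357]
  [   0.2339     1.9883]
Δx = (I − A)⁻¹ Δd with Δd having +150 in the Furniture component and 0 elsewhere.
So Δx_F = L_FF · (+150), where L_FF = adj(I−A)_FF / det(I−A) = 0.55 / 0.4275.
Δx_F = 0.55 × (+150) / 0.4275 = 82.50 / 0.4275 ≈ 192.98.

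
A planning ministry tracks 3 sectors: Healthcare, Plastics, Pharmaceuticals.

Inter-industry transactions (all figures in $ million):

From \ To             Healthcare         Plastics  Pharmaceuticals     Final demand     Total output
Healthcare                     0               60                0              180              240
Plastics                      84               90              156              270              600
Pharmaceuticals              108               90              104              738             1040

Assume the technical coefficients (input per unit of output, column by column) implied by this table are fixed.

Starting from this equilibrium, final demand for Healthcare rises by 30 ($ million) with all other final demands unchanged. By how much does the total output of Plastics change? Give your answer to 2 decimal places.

Technical coefficients a_ij = z_ij / X_j:
  a_11 = 0/240 = 0.00, a_21 = 84/240 = 0.35, a_31 = 108/240 = 0.45
  a_12 = 60/600 = 0.10, a_22 = 90/600 = 0.15, a_32 = 90/600 = 0.15
  a_13 = 0/1040 = 0.00, a_23 = 156/1040 = 0.15, a_33 = 104/1040 = 0.10
I − A =
  [   1.00    -0.10     0.00]
  [  -0.35     0.85    -0.15]
  [  -0.45    -0.15     0.90]
Cofactors of I−A, C_ij = (−1)^(i+j)·(minor ij) (rows/columns in the sector order above):
  C_11 = (0.85)(0.90) − (-0.15)(-0.15) = 0.7425
  C_12 = −[(-0.35)(0.90) − (-0.15)(-0.45)] = 0.3825
  C_13 = (-0.35)(-0.15) − (0.85)(-0.45) = 0.4350
  C_21 = −[(-0.10)(0.90) − (0.00)(-0.15)] = 0.0900
  C_22 = (1.00)(0.90) − (0.00)(-0.45) = 0.9000
  C_23 = −[(1.00)(-0.15) − (-0.10)(-0.45)] = 0.1950
  C_31 = (-0.10)(-0.15) − (0.00)(0.85) = 0.0150
  C_32 = −[(1.00)(-0.15) − (0.00)(-0.35)] = 0.1500
  C_33 = (1.00)(0.85) − (-0.10)(-0.35) = 0.8150
det(I−A) = Σ_j (I−A)_1j·C_1j = (1.00)(0.7425) + (-0.10)(0.3825) + (0.00)(0.4350) = 0.70425
adj(I−A) = Cᵀ =
  [ 0.7425   0.0900   0.0150]
  [ 0.3825   0.9000   0.1500]
  [ 0.4350   0.1950   0.8150]
(I − A)⁻¹ = adj(I−A) / det(I−A) ≈
  [   1.0543     0.1278     0.0213]
  [   0.5431     1.2780     0.2130]
  [   0.6177     0.2769     1.1573]
Δx = (I − A)⁻¹ Δd with Δd having +30 in the Healthcare component and 0 elsewhere.
So Δx_2 = L_21 · (+30), where L_21 = adj(I−A)_21 / det(I−A) = 0.3825 / 0.70425.
Δx_2 = 0.3825 × (+30) / 0.70425 = 11.475 / 0.70425 ≈ 16.29.

Δx_2 = 16.29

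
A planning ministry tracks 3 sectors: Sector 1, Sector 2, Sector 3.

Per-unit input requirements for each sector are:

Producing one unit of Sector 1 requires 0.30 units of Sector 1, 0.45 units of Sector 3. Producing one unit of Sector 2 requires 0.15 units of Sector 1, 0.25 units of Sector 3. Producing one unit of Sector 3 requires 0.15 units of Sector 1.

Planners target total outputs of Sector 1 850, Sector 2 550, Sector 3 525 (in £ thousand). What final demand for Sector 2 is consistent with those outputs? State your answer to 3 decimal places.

I − A =
  [   0.70    -0.15    -0.15]
  [   0.00     1.00     0.00]
  [  -0.45    -0.25     1.00]
d = (I − A) x:
  d_1 = (+0.70)·850 + (-0.15)·550 + (-0.15)·525 = 433.750
  d_2 = (+0.00)·850 + (+1.00)·550 + (+0.00)·525 = 550.000
  d_3 = (-0.45)·850 + (-0.25)·550 + (+1.00)·525 = 5.000

d_2 = 550.000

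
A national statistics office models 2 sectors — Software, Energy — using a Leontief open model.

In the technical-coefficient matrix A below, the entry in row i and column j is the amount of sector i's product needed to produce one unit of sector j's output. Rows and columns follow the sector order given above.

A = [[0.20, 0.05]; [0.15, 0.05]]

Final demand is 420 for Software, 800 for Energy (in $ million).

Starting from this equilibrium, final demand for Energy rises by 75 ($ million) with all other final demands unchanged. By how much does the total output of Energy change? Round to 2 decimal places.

Δx_2 = 79.73

I − A =
  [   0.80    -0.05]
  [  -0.15     0.95]
det(I−A) = (0.80)(0.95) − (-0.05)(-0.15) = 0.7525
adj(I−A) = [[0.95, 0.05], [0.15, 0.80]]
(I − A)⁻¹ = adj(I−A) / det(I−A) ≈
  [   1.2625     0.0664]
  [   0.1993     1.0631]
Δx = (I − A)⁻¹ Δd with Δd having +75 in the Energy component and 0 elsewhere.
So Δx_2 = L_22 · (+75), where L_22 = adj(I−A)_22 / det(I−A) = 0.80 / 0.7525.
Δx_2 = 0.80 × (+75) / 0.7525 = 60.00 / 0.7525 ≈ 79.73.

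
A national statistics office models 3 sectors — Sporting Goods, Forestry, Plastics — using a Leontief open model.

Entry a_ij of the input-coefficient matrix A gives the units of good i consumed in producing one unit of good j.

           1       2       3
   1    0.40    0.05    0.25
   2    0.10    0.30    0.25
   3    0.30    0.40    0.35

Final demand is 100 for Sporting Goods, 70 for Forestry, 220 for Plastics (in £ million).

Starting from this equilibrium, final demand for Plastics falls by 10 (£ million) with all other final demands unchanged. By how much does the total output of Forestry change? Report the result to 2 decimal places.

Δx_2 = -12.20

I − A =
  [   0.60    -0.05    -0.25]
  [  -0.10     0.70    -0.25]
  [  -0.30    -0.40     0.65]
Cofactors of I−A, C_ij = (−1)^(i+j)·(minor ij) (rows/columns in the sector order above):
  C_11 = (0.70)(0.65) − (-0.25)(-0.40) = 0.3550
  C_12 = −[(-0.10)(0.65) − (-0.25)(-0.30)] = 0.1400
  C_13 = (-0.10)(-0.40) − (0.70)(-0.30) = 0.2500
  C_21 = −[(-0.05)(0.65) − (-0.25)(-0.40)] = 0.1325
  C_22 = (0.60)(0.65) − (-0.25)(-0.30) = 0.3150
  C_23 = −[(0.60)(-0.40) − (-0.05)(-0.30)] = 0.2550
  C_31 = (-0.05)(-0.25) − (-0.25)(0.70) = 0.1875
  C_32 = −[(0.60)(-0.25) − (-0.25)(-0.10)] = 0.1750
  C_33 = (0.60)(0.70) − (-0.05)(-0.10) = 0.4150
det(I−A) = Σ_j (I−A)_1j·C_1j = (0.60)(0.3550) + (-0.05)(0.1400) + (-0.25)(0.2500) = 0.1435
adj(I−A) = Cᵀ =
  [ 0.3550   0.1325   0.1875]
  [ 0.1400   0.3150   0.1750]
  [ 0.2500   0.2550   0.4150]
(I − A)⁻¹ = adj(I−A) / det(I−A) ≈
  [   2.4739     0.9233     1.3066]
  [   0.9756     2.1951     1.2195]
  [   1.7422     1.7770     2.8920]
Δx = (I − A)⁻¹ Δd with Δd having -10 in the Plastics component and 0 elsewhere.
So Δx_2 = L_23 · (-10), where L_23 = adj(I−A)_23 / det(I−A) = 0.1750 / 0.1435.
Δx_2 = 0.1750 × (-10) / 0.1435 = -1.75 / 0.1435 ≈ -12.20.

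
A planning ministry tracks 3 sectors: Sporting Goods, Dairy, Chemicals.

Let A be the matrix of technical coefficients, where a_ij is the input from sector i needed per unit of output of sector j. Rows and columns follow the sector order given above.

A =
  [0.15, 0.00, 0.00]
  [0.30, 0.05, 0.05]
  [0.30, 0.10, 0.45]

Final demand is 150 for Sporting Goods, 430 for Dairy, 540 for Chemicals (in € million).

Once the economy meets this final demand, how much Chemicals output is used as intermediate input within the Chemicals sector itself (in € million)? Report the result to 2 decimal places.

I − A =
  [   0.85     0.00     0.00]
  [  -0.30     0.95    -0.05]
  [  -0.30    -0.10     0.55]
Cofactors of I−A, C_ij = (−1)^(i+j)·(minor ij) (rows/columns in the sector order above):
  C_11 = (0.95)(0.55) − (-0.05)(-0.10) = 0.5175
  C_12 = −[(-0.30)(0.55) − (-0.05)(-0.30)] = 0.1800
  C_13 = (-0.30)(-0.10) − (0.95)(-0.30) = 0.3150
  C_21 = −[(0.00)(0.55) − (0.00)(-0.10)] = 0.0000
  C_22 = (0.85)(0.55) − (0.00)(-0.30) = 0.4675
  C_23 = −[(0.85)(-0.10) − (0.00)(-0.30)] = 0.0850
  C_31 = (0.00)(-0.05) − (0.00)(0.95) = 0.0000
  C_32 = −[(0.85)(-0.05) − (0.00)(-0.30)] = 0.0425
  C_33 = (0.85)(0.95) − (0.00)(-0.30) = 0.8075
det(I−A) = Σ_j (I−A)_1j·C_1j = (0.85)(0.5175) + (0.00)(0.1800) + (0.00)(0.3150) = 0.439875
adj(I−A) = Cᵀ =
  [ 0.5175   0.0000   0.0000]
  [ 0.1800   0.4675   0.0425]
  [ 0.3150   0.0850   0.8075]
(I − A)⁻¹ = adj(I−A) / det(I−A) ≈
  [   1.1765     0.0000     0.0000]
  [   0.4092     1.0628     0.0966]
  [   0.7161     0.1932     1.8357]
First solve x = (I − A)⁻¹ d = adj(I−A)·d / det(I−A); in particular x_C = (0.3150·150 + 0.0850·430 + 0.8075·540) / 0.439875 = 519.85 / 0.439875 ≈ 1181.8130.
Intermediate flow from C to C: z_CC = a_CC · x_C = 0.45 × 519.85 / 0.439875 = 233.9325 / 0.439875 ≈ 531.82.

z_CC = 531.82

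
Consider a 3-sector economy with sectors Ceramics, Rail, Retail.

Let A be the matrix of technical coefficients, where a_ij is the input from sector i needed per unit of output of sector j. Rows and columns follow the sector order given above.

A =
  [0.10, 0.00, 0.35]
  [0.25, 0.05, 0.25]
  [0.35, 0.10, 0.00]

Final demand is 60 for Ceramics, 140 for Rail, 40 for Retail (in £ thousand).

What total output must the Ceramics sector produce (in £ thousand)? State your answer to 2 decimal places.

x_1 = 104.19

I − A =
  [   0.90     0.00    -0.35]
  [  -0.25     0.95    -0.25]
  [  -0.35    -0.10     1.00]
Cofactors of I−A, C_ij = (−1)^(i+j)·(minor ij) (rows/columns in the sector order above):
  C_11 = (0.95)(1.00) − (-0.25)(-0.10) = 0.9250
  C_12 = −[(-0.25)(1.00) − (-0.25)(-0.35)] = 0.3375
  C_13 = (-0.25)(-0.10) − (0.95)(-0.35) = 0.3575
  C_21 = −[(0.00)(1.00) − (-0.35)(-0.10)] = 0.0350
  C_22 = (0.90)(1.00) − (-0.35)(-0.35) = 0.7775
  C_23 = −[(0.90)(-0.10) − (0.00)(-0.35)] = 0.0900
  C_31 = (0.00)(-0.25) − (-0.35)(0.95) = 0.3325
  C_32 = −[(0.90)(-0.25) − (-0.35)(-0.25)] = 0.3125
  C_33 = (0.90)(0.95) − (0.00)(-0.25) = 0.8550
det(I−A) = Σ_j (I−A)_1j·C_1j = (0.90)(0.9250) + (0.00)(0.3375) + (-0.35)(0.3575) = 0.707375
adj(I−A) = Cᵀ =
  [ 0.9250   0.0350   0.3325]
  [ 0.3375   0.7775   0.3125]
  [ 0.3575   0.0900   0.8550]
(I − A)⁻¹ = adj(I−A) / det(I−A) ≈
  [   1.3077     0.0495     0.4700]
  [   0.4771     1.0991     0.4418]
  [   0.5054     0.1272     1.2087]
x = (I − A)⁻¹ d = adj(I−A)·d / det(I−A), with det(I−A) = 0.707375:
  x_1 = (0.9250·60 + 0.0350·140 + 0.3325·40) / 0.707375 = 73.70 / 0.707375 ≈ 104.19
  x_2 = (0.3375·60 + 0.7775·140 + 0.3125·40) / 0.707375 = 141.60 / 0.707375 ≈ 200.18
  x_3 = (0.3575·60 + 0.0900·140 + 0.8550·40) / 0.707375 = 68.25 / 0.707375 ≈ 96.48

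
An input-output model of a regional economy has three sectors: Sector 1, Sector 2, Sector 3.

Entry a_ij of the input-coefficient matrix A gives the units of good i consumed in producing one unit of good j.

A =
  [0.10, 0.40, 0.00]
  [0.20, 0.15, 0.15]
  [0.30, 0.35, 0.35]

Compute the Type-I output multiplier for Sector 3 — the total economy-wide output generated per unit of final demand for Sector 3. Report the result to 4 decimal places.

I − A =
  [   0.90    -0.40     0.00]
  [  -0.20     0.85    -0.15]
  [  -0.30    -0.35     0.65]
Cofactors of I−A, C_ij = (−1)^(i+j)·(minor ij) (rows/columns in the sector order above):
  C_11 = (0.85)(0.65) − (-0.15)(-0.35) = 0.5000
  C_12 = −[(-0.20)(0.65) − (-0.15)(-0.30)] = 0.1750
  C_13 = (-0.20)(-0.35) − (0.85)(-0.30) = 0.3250
  C_21 = −[(-0.40)(0.65) − (0.00)(-0.35)] = 0.2600
  C_22 = (0.90)(0.65) − (0.00)(-0.30) = 0.5850
  C_23 = −[(0.90)(-0.35) − (-0.40)(-0.30)] = 0.4350
  C_31 = (-0.40)(-0.15) − (0.00)(0.85) = 0.0600
  C_32 = −[(0.90)(-0.15) − (0.00)(-0.20)] = 0.1350
  C_33 = (0.90)(0.85) − (-0.40)(-0.20) = 0.6850
det(I−A) = Σ_j (I−A)_1j·C_1j = (0.90)(0.5000) + (-0.40)(0.1750) + (0.00)(0.3250) = 0.3800
adj(I−A) = Cᵀ =
  [ 0.5000   0.2600   0.0600]
  [ 0.1750   0.5850   0.1350]
  [ 0.3250   0.4350   0.6850]
(I − A)⁻¹ = adj(I−A) / det(I−A) ≈
  [   1.31579     0.68421     0.15789]
  [   0.46053     1.53947     0.35526]
  [   0.85526     1.14474     1.80263]
The output multiplier for sector j is the column-j sum of the Leontief inverse (I − A)⁻¹ = adj(I−A) / det(I−A).
Column 3 of adj(I−A): (0.0600, 0.1350, 0.6850); det(I−A) = 0.3800.
m_3 = (0.0600 + 0.1350 + 0.6850) / 0.3800 = 0.88 / 0.3800 ≈ 2.3158.

m_3 = 2.3158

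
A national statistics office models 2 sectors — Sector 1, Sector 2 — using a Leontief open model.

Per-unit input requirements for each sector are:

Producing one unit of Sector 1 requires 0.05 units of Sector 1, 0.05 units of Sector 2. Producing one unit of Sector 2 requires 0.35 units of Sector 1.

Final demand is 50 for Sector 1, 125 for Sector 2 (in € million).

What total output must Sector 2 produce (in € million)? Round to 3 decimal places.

x_2 = 130.027

I − A =
  [   0.95    -0.35]
  [  -0.05     1.00]
det(I−A) = (0.95)(1.00) − (-0.35)(-0.05) = 0.9325
adj(I−A) = [[1.00, 0.35], [0.05, 0.95]]
(I − A)⁻¹ = adj(I−A) / det(I−A) ≈
  [   1.0724     0.3753]
  [   0.0536     1.0188]
x = (I − A)⁻¹ d = adj(I−A)·d / det(I−A), with det(I−A) = 0.9325:
  x_1 = (1.00·50 + 0.35·125) / 0.9325 = 93.75 / 0.9325 ≈ 100.536
  x_2 = (0.05·50 + 0.95·125) / 0.9325 = 121.25 / 0.9325 ≈ 130.027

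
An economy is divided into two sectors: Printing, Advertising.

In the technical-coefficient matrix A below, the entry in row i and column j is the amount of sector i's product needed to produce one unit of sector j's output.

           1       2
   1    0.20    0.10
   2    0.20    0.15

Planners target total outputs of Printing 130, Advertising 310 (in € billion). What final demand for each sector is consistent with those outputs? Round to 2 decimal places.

I − A =
  [   0.80    -0.10]
  [  -0.20     0.85]
d = (I − A) x:
  d_1 = (+0.80)·130 + (-0.10)·310 = 73.00
  d_2 = (-0.20)·130 + (+0.85)·310 = 237.50

d_1 = 73.00, d_2 = 237.50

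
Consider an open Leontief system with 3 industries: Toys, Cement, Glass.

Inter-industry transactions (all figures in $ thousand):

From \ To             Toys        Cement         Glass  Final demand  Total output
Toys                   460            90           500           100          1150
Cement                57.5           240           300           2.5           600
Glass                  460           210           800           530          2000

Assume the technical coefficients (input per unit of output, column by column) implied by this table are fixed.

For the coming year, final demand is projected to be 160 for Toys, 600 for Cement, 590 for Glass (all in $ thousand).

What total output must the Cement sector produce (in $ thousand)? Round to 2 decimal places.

Technical coefficients a_ij = z_ij / X_j:
  a_11 = 460/1150 = 0.40, a_21 = 57.5/1150 = 0.05, a_31 = 460/1150 = 0.40
  a_12 = 90/600 = 0.15, a_22 = 240/600 = 0.40, a_32 = 210/600 = 0.35
  a_13 = 500/2000 = 0.25, a_23 = 300/2000 = 0.15, a_33 = 800/2000 = 0.40
I − A =
  [   0.60    -0.15    -0.25]
  [  -0.05     0.60    -0.15]
  [  -0.40    -0.35     0.60]
Cofactors of I−A, C_ij = (−1)^(i+j)·(minor ij) (rows/columns in the sector order above):
  C_11 = (0.60)(0.60) − (-0.15)(-0.35) = 0.3075
  C_12 = −[(-0.05)(0.60) − (-0.15)(-0.40)] = 0.0900
  C_13 = (-0.05)(-0.35) − (0.60)(-0.40) = 0.2575
  C_21 = −[(-0.15)(0.60) − (-0.25)(-0.35)] = 0.1775
  C_22 = (0.60)(0.60) − (-0.25)(-0.40) = 0.2600
  C_23 = −[(0.60)(-0.35) − (-0.15)(-0.40)] = 0.2700
  C_31 = (-0.15)(-0.15) − (-0.25)(0.60) = 0.1725
  C_32 = −[(0.60)(-0.15) − (-0.25)(-0.05)] = 0.1025
  C_33 = (0.60)(0.60) − (-0.15)(-0.05) = 0.3525
det(I−A) = Σ_j (I−A)_1j·C_1j = (0.60)(0.3075) + (-0.15)(0.0900) + (-0.25)(0.2575) = 0.106625
adj(I−A) = Cᵀ =
  [ 0.3075   0.1775   0.1725]
  [ 0.0900   0.2600   0.1025]
  [ 0.2575   0.2700   0.3525]
(I − A)⁻¹ = adj(I−A) / det(I−A) ≈
  [   2.8839     1.6647     1.6178]
  [   0.8441     2.4385     0.9613]
  [   2.4150     2.5322     3.3060]
x = (I − A)⁻¹ d = adj(I−A)·d / det(I−A), with det(I−A) = 0.106625:
  x_1 = (0.3075·160 + 0.1775·600 + 0.1725·590) / 0.106625 = 257.475 / 0.106625 ≈ 2414.77
  x_2 = (0.0900·160 + 0.2600·600 + 0.1025·590) / 0.106625 = 230.875 / 0.106625 ≈ 2165.30
  x_3 = (0.2575·160 + 0.2700·600 + 0.3525·590) / 0.106625 = 411.175 / 0.106625 ≈ 3856.27

x_2 = 2165.30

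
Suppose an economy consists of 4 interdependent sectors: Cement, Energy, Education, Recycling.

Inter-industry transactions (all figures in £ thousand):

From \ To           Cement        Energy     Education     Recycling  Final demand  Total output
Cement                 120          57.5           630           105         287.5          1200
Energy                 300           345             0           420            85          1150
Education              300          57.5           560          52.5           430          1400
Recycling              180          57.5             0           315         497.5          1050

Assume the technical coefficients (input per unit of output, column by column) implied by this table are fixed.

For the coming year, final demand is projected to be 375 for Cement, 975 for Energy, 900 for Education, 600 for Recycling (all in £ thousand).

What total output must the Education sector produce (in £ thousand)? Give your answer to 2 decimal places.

Technical coefficients a_ij = z_ij / X_j:
  a_11 = 120/1200 = 0.10, a_21 = 300/1200 = 0.25, a_31 = 300/1200 = 0.25, a_41 = 180/1200 = 0.15
  a_12 = 57.5/1150 = 0.05, a_22 = 345/1150 = 0.30, a_32 = 57.5/1150 = 0.05, a_42 = 57.5/1150 = 0.05
  a_13 = 630/1400 = 0.45, a_23 = 0/1400 = 0.00, a_33 = 560/1400 = 0.40, a_43 = 0/1400 = 0.00
  a_14 = 105/1050 = 0.10, a_24 = 420/1050 = 0.40, a_34 = 52.5/1050 = 0.05, a_44 = 315/1050 = 0.30
I − A =
  [   0.90    -0.05    -0.45    -0.10]
  [  -0.25     0.70     0.00    -0.40]
  [  -0.25    -0.05     0.60    -0.05]
  [  -0.15    -0.05     0.00     0.70]
Compute the cofactors C_ij = (−1)^(i+j)·(3×3 minor ij) of I−A; the adjugate is their transpose:
adj(I−A) = Cᵀ =
  [ 0.282000   0.040875   0.211500   0.078750]
  [ 0.141000   0.286875   0.105750   0.191625]
  [ 0.135125   0.043375   0.399500   0.072625]
  [ 0.070500   0.029250   0.052875   0.286125]
det(I−A) = Σ_j (I−A)_1j·C_1j = (0.90)(0.282000) + (-0.05)(0.141000) + (-0.45)(0.135125) + (-0.10)(0.070500) = 0.17889375
(I − A)⁻¹ = adj(I−A) / det(I−A) ≈
  [   1.5764     0.2285     1.1823     0.4402]
  [   0.7882     1.6036     0.5911     1.0712]
  [   0.7553     0.2425     2.2332     0.4060]
  [   0.3941     0.1635     0.2956     1.5994]
x = (I − A)⁻¹ d = adj(I−A)·d / det(I−A), with det(I−A) = 0.17889375:
  x_1 = (0.282000·375 + 0.040875·975 + 0.211500·900 + 0.078750·600) / 0.17889375 = 383.203125 / 0.17889375 ≈ 2142.07
  x_2 = (0.141000·375 + 0.286875·975 + 0.105750·900 + 0.191625·600) / 0.17889375 = 542.728125 / 0.17889375 ≈ 3033.80
  x_3 = (0.135125·375 + 0.043375·975 + 0.399500·900 + 0.072625·600) / 0.17889375 = 496.0875 / 0.17889375 ≈ 2773.08
  x_4 = (0.070500·375 + 0.029250·975 + 0.052875·900 + 0.286125·600) / 0.17889375 = 274.21875 / 0.17889375 ≈ 1532.86

x_3 = 2773.08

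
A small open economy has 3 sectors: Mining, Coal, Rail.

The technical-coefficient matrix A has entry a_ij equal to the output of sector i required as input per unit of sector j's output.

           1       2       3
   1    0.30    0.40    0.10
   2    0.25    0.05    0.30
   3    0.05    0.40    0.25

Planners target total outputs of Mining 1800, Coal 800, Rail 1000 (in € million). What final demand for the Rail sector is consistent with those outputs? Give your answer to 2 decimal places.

I − A =
  [   0.70    -0.40    -0.10]
  [  -0.25     0.95    -0.30]
  [  -0.05    -0.40     0.75]
d = (I − A) x:
  d_1 = (+0.70)·1800 + (-0.40)·800 + (-0.10)·1000 = 840.00
  d_2 = (-0.25)·1800 + (+0.95)·800 + (-0.30)·1000 = 10.00
  d_3 = (-0.05)·1800 + (-0.40)·800 + (+0.75)·1000 = 340.00

d_3 = 340.00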